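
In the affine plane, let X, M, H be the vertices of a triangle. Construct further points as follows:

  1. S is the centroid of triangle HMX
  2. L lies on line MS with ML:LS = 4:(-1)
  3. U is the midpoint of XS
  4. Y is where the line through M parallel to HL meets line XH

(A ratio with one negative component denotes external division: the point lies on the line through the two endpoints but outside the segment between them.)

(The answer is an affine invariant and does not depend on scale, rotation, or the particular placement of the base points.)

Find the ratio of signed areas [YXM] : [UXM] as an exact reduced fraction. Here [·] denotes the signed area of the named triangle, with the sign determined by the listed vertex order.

[YXM]:[UXM] = 30

Assign X = (0, 0), M = (1, 0), H = (0, 1) — the answer is frame-independent, so this choice is without loss of generality.
1. S is the centroid of triangle HMX ⇒ S = (1/3, 1/3)
2. L lies on line MS with ML:LS = 4:(-1) ⇒ L = (1/9, 4/9)
3. U is the midpoint of XS ⇒ U = (1/6, 1/6)
4. Y is where the line through M parallel to HL meets line XH ⇒ Y = (0, 5)
2·[YXM] = 5, 2·[UXM] = 1/6
[YXM]:[UXM] = 5:1/6 = 30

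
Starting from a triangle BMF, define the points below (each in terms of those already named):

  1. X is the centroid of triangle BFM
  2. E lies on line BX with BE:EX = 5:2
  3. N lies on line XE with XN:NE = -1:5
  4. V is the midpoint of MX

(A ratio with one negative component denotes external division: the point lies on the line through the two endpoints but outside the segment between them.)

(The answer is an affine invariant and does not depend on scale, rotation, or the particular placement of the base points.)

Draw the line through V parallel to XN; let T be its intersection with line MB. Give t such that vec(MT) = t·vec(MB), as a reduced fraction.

t = 1/2

Assign B = (0, 0), M = (1, 0), F = (0, 1) — the answer is frame-independent, so this choice is without loss of generality.
1. X is the centroid of triangle BFM ⇒ X = (1/3, 1/3)
2. E lies on line BX with BE:EX = 5:2 ⇒ E = (5/21, 5/21)
3. N lies on line XE with XN:NE = -1:5 ⇒ N = (5/14, 5/14)
4. V is the midpoint of MX ⇒ V = (2/3, 1/6)
through V parallel to XN: direction (1/42, 1/42); meets MB at T = (1/2, 0)
T = M + t·(B−M) with t = 1/2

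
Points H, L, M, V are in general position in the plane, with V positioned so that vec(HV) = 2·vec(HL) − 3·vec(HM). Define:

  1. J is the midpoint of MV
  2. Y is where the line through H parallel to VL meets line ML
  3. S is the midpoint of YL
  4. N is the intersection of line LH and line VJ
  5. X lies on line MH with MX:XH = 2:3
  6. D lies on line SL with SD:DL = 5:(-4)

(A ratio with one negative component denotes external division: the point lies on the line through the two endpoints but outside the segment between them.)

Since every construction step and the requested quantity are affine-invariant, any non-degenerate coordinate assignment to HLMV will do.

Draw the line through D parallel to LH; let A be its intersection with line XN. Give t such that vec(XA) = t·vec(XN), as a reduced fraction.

t = 6

Set H = (0, 0), L = (1, 0), M = (0, 1), V = (2, -3); any affine frame gives the same invariant.
1. J is the midpoint of MV ⇒ J = (1, -1)
2. Y is where the line through H parallel to VL meets line ML ⇒ Y = (-1/2, 3/2)
3. S is the midpoint of YL ⇒ S = (1/4, 3/4)
4. N is the intersection of line LH and line VJ ⇒ N = (1/2, 0)
5. X lies on line MH with MX:XH = 2:3 ⇒ X = (0, 3/5)
6. D lies on line SL with SD:DL = 5:(-4) ⇒ D = (4, -3)
through D parallel to LH: direction (-1, 0); meets XN at A = (3, -3)
A = X + t·(N−X) with t = 6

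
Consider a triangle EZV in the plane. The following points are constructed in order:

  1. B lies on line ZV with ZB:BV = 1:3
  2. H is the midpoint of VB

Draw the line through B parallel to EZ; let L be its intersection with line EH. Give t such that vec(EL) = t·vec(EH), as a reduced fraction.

t = 2/5

Assign E = (0, 0), Z = (1, 0), V = (0, 1) — the answer is frame-independent, so this choice is without loss of generality.
1. B lies on line ZV with ZB:BV = 1:3 ⇒ B = (3/4, 1/4)
2. H is the midpoint of VB ⇒ H = (3/8, 5/8)
through B parallel to EZ: direction (1, 0); meets EH at L = (3/20, 1/4)
L = E + t·(H−E) with t = 2/5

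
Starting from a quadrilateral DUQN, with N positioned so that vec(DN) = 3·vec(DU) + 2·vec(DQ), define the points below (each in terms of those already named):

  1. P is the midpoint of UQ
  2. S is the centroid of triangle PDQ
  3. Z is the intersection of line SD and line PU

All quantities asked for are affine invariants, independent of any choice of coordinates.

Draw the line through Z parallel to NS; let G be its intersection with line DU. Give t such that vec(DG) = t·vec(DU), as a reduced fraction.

Set D = (0, 0), U = (1, 0), Q = (0, 1), N = (3, 2); any affine frame gives the same invariant.
1. P is the midpoint of UQ ⇒ P = (1/2, 1/2)
2. S is the centroid of triangle PDQ ⇒ S = (1/6, 1/2)
3. Z is the intersection of line SD and line PU ⇒ Z = (1/4, 3/4)
through Z parallel to NS: direction (-17/6, -3/2); meets DU at G = (-7/6, 0)
G = D + t·(U−D) with t = -7/6

t = -7/6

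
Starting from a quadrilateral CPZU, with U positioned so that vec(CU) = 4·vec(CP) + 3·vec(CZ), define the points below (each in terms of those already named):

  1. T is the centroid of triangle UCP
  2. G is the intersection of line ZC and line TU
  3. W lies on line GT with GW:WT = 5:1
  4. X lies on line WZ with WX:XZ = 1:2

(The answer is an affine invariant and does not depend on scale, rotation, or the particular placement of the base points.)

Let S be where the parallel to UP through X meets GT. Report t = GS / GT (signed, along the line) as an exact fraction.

t = -13/9

Choose coordinates C = (0, 0), P = (1, 0), Z = (0, 1), U = (4, 3).
1. T is the centroid of triangle UCP ⇒ T = (5/3, 1)
2. G is the intersection of line ZC and line TU ⇒ G = (0, -3/7)
3. W lies on line GT with GW:WT = 5:1 ⇒ W = (25/18, 16/21)
4. X lies on line WZ with WX:XZ = 1:2 ⇒ X = (25/27, 53/63)
through X parallel to UP: direction (-3, -3); meets GT at S = (-65/27, -157/63)
S = G + t·(T−G) with t = -13/9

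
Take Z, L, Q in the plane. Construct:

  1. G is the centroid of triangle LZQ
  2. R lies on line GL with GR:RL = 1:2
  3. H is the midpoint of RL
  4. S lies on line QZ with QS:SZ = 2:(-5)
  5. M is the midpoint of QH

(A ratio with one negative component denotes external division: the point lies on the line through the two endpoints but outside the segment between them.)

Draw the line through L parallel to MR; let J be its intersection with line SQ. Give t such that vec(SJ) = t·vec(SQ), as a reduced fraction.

Assign Z = (0, 0), L = (1, 0), Q = (0, 1) — the answer is frame-independent, so this choice is without loss of generality.
1. G is the centroid of triangle LZQ ⇒ G = (1/3, 1/3)
2. R lies on line GL with GR:RL = 1:2 ⇒ R = (5/9, 2/9)
3. H is the midpoint of RL ⇒ H = (7/9, 1/9)
4. S lies on line QZ with QS:SZ = 2:(-5) ⇒ S = (0, 5/3)
5. M is the midpoint of QH ⇒ M = (7/18, 5/9)
through L parallel to MR: direction (1/6, -1/3); meets SQ at J = (0, 2)
J = S + t·(Q−S) with t = -1/2

t = -1/2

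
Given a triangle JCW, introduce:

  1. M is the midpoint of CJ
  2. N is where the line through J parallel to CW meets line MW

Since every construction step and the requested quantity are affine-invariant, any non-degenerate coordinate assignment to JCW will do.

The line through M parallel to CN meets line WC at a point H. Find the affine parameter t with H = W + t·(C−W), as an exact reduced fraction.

t = 1/2

Work in coordinates with J = (0, 0), C = (1, 0), W = (0, 1).
1. M is the midpoint of CJ ⇒ M = (1/2, 0)
2. N is where the line through J parallel to CW meets line MW ⇒ N = (1, -1)
through M parallel to CN: direction (0, -1); meets WC at H = (1/2, 1/2)
H = W + t·(C−W) with t = 1/2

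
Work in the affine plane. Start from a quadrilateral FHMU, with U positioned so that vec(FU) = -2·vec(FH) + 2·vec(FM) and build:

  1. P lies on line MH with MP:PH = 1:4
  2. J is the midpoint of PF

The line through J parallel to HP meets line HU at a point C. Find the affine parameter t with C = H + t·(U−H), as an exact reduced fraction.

Assign F = (0, 0), H = (1, 0), M = (0, 1), U = (-2, 2) — the answer is frame-independent, so this choice is without loss of generality.
1. P lies on line MH with MP:PH = 1:4 ⇒ P = (1/5, 4/5)
2. J is the midpoint of PF ⇒ J = (1/10, 2/5)
through J parallel to HP: direction (-4/5, 4/5); meets HU at C = (-1/2, 1)
C = H + t·(U−H) with t = 1/2

t = 1/2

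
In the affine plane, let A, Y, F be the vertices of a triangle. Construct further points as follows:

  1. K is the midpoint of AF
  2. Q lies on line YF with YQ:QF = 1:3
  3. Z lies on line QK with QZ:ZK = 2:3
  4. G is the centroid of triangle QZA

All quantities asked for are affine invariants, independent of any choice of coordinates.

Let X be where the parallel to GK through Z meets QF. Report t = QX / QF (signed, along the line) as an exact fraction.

t = -2/3

Assign A = (0, 0), Y = (1, 0), F = (0, 1) — the answer is frame-independent, so this choice is without loss of generality.
1. K is the midpoint of AF ⇒ K = (0, 1/2)
2. Q lies on line YF with YQ:QF = 1:3 ⇒ Q = (3/4, 1/4)
3. Z lies on line QK with QZ:ZK = 2:3 ⇒ Z = (9/20, 7/20)
4. G is the centroid of triangle QZA ⇒ G = (2/5, 1/5)
through Z parallel to GK: direction (-2/5, 3/10); meets QF at X = (5/4, -1/4)
X = Q + t·(F−Q) with t = -2/3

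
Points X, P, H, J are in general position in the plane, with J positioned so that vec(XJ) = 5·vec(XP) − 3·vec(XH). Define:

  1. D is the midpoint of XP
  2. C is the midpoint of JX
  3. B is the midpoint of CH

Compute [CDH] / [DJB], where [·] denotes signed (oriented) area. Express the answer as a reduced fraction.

[CDH]:[DJB] = -10/9

Assign X = (0, 0), P = (1, 0), H = (0, 1), J = (5, -3) — the answer is frame-independent, so this choice is without loss of generality.
1. D is the midpoint of XP ⇒ D = (1/2, 0)
2. C is the midpoint of JX ⇒ C = (5/2, -3/2)
3. B is the midpoint of CH ⇒ B = (5/4, -1/4)
2·[CDH] = -5/4, 2·[DJB] = 9/8
[CDH]:[DJB] = -5/4:9/8 = -10/9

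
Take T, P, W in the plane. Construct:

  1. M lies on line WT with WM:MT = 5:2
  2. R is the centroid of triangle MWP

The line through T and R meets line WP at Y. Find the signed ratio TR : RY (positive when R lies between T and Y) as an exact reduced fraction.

TR:RY = 16/5

Assign T = (0, 0), P = (1, 0), W = (0, 1) — the answer is frame-independent, so this choice is without loss of generality.
1. M lies on line WT with WM:MT = 5:2 ⇒ M = (0, 2/7)
2. R is the centroid of triangle MWP ⇒ R = (1/3, 3/7)
line TR meets WP at Y = (7/16, 9/16)
R = T + t·(Y−T) with t = 16/21, so TR:RY = 16/21:5/21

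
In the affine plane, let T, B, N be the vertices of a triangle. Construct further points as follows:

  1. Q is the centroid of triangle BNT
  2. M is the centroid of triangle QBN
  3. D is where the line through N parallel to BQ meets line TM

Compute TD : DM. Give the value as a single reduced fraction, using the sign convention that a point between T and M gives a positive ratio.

TD:DM = -3

Set T = (0, 0), B = (1, 0), N = (0, 1); any affine frame gives the same invariant.
1. Q is the centroid of triangle BNT ⇒ Q = (1/3, 1/3)
2. M is the centroid of triangle QBN ⇒ M = (4/9, 4/9)
3. D is where the line through N parallel to BQ meets line TM ⇒ D = (2/3, 2/3)
D = T + t·(M−T) with t = 3/2, so TD:DM = t:(1−t) = 3/2:-1/2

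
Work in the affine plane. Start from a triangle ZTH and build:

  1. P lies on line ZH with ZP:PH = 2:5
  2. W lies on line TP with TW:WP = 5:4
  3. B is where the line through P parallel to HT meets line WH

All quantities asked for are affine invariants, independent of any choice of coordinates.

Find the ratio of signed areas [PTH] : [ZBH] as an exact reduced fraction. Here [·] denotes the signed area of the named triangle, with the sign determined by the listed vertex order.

Choose coordinates Z = (0, 0), T = (1, 0), H = (0, 1).
1. P lies on line ZH with ZP:PH = 2:5 ⇒ P = (0, 2/7)
2. W lies on line TP with TW:WP = 5:4 ⇒ W = (4/9, 10/63)
3. B is where the line through P parallel to HT meets line WH ⇒ B = (4/5, -18/35)
2·[PTH] = 5/7, 2·[ZBH] = 4/5
[PTH]:[ZBH] = 5/7:4/5 = 25/28

[PTH]:[ZBH] = 25/28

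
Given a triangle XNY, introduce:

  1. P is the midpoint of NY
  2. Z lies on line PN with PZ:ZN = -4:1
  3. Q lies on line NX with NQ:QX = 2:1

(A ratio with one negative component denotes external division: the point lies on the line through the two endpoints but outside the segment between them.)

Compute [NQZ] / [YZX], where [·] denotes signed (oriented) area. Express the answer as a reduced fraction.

[NQZ]:[YZX] = -2/21

Set X = (0, 0), N = (1, 0), Y = (0, 1); any affine frame gives the same invariant.
1. P is the midpoint of NY ⇒ P = (1/2, 1/2)
2. Z lies on line PN with PZ:ZN = -4:1 ⇒ Z = (7/6, -1/6)
3. Q lies on line NX with NQ:QX = 2:1 ⇒ Q = (1/3, 0)
2·[NQZ] = 1/9, 2·[YZX] = -7/6
[NQZ]:[YZX] = 1/9:-7/6 = -2/21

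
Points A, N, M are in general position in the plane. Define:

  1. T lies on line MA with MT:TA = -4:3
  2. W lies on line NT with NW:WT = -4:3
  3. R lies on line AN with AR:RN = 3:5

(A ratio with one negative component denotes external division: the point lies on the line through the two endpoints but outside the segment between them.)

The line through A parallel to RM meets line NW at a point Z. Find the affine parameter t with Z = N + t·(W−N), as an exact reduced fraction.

Set A = (0, 0), N = (1, 0), M = (0, 1); any affine frame gives the same invariant.
1. T lies on line MA with MT:TA = -4:3 ⇒ T = (0, -3)
2. W lies on line NT with NW:WT = -4:3 ⇒ W = (-3, -12)
3. R lies on line AN with AR:RN = 3:5 ⇒ R = (3/8, 0)
through A parallel to RM: direction (-3/8, 1); meets NW at Z = (9/17, -24/17)
Z = N + t·(W−N) with t = 2/17

t = 2/17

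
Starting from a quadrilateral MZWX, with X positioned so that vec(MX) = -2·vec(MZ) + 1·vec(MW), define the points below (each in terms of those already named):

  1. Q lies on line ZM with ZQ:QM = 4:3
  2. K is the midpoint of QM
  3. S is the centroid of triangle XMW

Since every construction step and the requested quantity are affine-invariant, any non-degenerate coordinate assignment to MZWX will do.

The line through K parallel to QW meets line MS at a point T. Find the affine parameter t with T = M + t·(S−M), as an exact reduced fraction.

Work in coordinates with M = (0, 0), Z = (1, 0), W = (0, 1), X = (-2, 1).
1. Q lies on line ZM with ZQ:QM = 4:3 ⇒ Q = (3/7, 0)
2. K is the midpoint of QM ⇒ K = (3/14, 0)
3. S is the centroid of triangle XMW ⇒ S = (-2/3, 2/3)
through K parallel to QW: direction (-3/7, 1); meets MS at T = (3/8, -3/8)
T = M + t·(S−M) with t = -9/16

t = -9/16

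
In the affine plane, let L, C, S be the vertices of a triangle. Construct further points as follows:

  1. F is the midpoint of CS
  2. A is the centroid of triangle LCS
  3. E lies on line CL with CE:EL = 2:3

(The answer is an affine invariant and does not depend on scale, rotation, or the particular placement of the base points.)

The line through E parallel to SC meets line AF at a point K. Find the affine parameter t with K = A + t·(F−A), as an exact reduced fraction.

Work in coordinates with L = (0, 0), C = (1, 0), S = (0, 1).
1. F is the midpoint of CS ⇒ F = (1/2, 1/2)
2. A is the centroid of triangle LCS ⇒ A = (1/3, 1/3)
3. E lies on line CL with CE:EL = 2:3 ⇒ E = (3/5, 0)
through E parallel to SC: direction (1, -1); meets AF at K = (3/10, 3/10)
K = A + t·(F−A) with t = -1/5

t = -1/5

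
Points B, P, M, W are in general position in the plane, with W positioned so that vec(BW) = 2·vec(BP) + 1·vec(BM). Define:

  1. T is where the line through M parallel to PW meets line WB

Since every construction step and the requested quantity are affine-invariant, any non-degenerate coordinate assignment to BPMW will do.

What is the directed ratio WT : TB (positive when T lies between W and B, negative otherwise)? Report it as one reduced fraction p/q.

Set B = (0, 0), P = (1, 0), M = (0, 1), W = (2, 1); any affine frame gives the same invariant.
1. T is where the line through M parallel to PW meets line WB ⇒ T = (-2, -1)
T = W + t·(B−W) with t = 2, so WT:TB = t:(1−t) = 2:-1

WT:TB = -2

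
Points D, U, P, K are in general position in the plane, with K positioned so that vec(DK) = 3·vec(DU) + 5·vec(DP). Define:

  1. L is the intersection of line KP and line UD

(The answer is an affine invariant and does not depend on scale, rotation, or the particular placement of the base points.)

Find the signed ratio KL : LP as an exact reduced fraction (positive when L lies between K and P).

Work in coordinates with D = (0, 0), U = (1, 0), P = (0, 1), K = (3, 5).
1. L is the intersection of line KP and line UD ⇒ L = (-3/4, 0)
L = K + t·(P−K) with t = 5/4, so KL:LP = t:(1−t) = 5/4:-1/4

KL:LP = -5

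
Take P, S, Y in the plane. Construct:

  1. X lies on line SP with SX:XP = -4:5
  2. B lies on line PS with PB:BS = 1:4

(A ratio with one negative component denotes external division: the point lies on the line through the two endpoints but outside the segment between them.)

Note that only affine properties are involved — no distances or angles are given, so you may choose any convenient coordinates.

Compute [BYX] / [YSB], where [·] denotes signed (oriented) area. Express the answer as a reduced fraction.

Work in coordinates with P = (0, 0), S = (1, 0), Y = (0, 1).
1. X lies on line SP with SX:XP = -4:5 ⇒ X = (5, 0)
2. B lies on line PS with PB:BS = 1:4 ⇒ B = (1/5, 0)
2·[BYX] = -24/5, 2·[YSB] = -4/5
[BYX]:[YSB] = -24/5:-4/5 = 6

[BYX]:[YSB] = 6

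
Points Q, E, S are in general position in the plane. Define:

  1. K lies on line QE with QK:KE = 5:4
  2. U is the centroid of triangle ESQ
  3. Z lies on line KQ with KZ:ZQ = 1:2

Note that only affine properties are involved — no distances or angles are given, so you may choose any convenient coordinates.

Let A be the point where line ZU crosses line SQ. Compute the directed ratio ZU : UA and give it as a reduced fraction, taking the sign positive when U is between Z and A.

Assign Q = (0, 0), E = (1, 0), S = (0, 1) — the answer is frame-independent, so this choice is without loss of generality.
1. K lies on line QE with QK:KE = 5:4 ⇒ K = (5/9, 0)
2. U is the centroid of triangle ESQ ⇒ U = (1/3, 1/3)
3. Z lies on line KQ with KZ:ZQ = 1:2 ⇒ Z = (10/27, 0)
line ZU meets SQ at A = (0, 10/3)
U = Z + t·(A−Z) with t = 1/10, so ZU:UA = 1/10:9/10

ZU:UA = 1/9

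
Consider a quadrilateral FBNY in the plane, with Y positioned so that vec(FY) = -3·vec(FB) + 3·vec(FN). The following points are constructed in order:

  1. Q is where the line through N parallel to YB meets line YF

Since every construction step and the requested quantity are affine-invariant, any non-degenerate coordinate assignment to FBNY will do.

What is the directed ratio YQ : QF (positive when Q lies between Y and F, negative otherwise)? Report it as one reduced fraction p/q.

YQ:QF = -1/4

Work in coordinates with F = (0, 0), B = (1, 0), N = (0, 1), Y = (-3, 3).
1. Q is where the line through N parallel to YB meets line YF ⇒ Q = (-4, 4)
Q = Y + t·(F−Y) with t = -1/3, so YQ:QF = t:(1−t) = -1/3:4/3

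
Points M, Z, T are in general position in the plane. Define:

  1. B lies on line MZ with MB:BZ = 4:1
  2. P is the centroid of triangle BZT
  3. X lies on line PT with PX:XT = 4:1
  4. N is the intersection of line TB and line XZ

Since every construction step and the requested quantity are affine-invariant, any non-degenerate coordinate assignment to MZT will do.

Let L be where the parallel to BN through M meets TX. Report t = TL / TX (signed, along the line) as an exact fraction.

Set M = (0, 0), Z = (1, 0), T = (0, 1); any affine frame gives the same invariant.
1. B lies on line MZ with MB:BZ = 4:1 ⇒ B = (4/5, 0)
2. P is the centroid of triangle BZT ⇒ P = (3/5, 1/3)
3. X lies on line PT with PX:XT = 4:1 ⇒ X = (3/25, 13/15)
4. N is the intersection of line TB and line XZ ⇒ N = (2/35, 13/14)
through M parallel to BN: direction (-26/35, 13/14); meets TX at L = (-36/5, 9)
L = T + t·(X−T) with t = -60

t = -60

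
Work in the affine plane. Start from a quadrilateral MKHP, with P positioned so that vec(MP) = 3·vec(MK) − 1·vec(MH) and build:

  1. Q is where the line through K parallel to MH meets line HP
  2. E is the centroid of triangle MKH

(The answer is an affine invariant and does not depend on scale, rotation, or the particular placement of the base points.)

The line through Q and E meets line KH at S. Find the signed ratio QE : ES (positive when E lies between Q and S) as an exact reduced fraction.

Work in coordinates with M = (0, 0), K = (1, 0), H = (0, 1), P = (3, -1).
1. Q is where the line through K parallel to MH meets line HP ⇒ Q = (1, 1/3)
2. E is the centroid of triangle MKH ⇒ E = (1/3, 1/3)
line QE meets KH at S = (2/3, 1/3)
E = Q + t·(S−Q) with t = 2, so QE:ES = 2:-1

QE:ES = -2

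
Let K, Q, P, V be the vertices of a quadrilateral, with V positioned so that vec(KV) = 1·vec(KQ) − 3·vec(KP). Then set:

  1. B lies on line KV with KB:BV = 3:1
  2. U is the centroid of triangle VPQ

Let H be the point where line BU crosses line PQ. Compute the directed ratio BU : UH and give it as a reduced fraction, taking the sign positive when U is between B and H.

BU:UH = 3/2

Choose coordinates K = (0, 0), Q = (1, 0), P = (0, 1), V = (1, -3).
1. B lies on line KV with KB:BV = 3:1 ⇒ B = (3/4, -9/4)
2. U is the centroid of triangle VPQ ⇒ U = (2/3, -2/3)
line BU meets PQ at H = (11/18, 7/18)
U = B + t·(H−B) with t = 3/5, so BU:UH = 3/5:2/5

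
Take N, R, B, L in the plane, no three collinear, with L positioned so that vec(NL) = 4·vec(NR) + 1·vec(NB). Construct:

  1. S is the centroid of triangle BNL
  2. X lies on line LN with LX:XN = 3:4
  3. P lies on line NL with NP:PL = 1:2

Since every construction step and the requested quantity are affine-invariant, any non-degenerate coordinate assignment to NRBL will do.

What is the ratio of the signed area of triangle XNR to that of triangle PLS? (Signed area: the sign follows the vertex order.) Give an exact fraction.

[XNR]:[PLS] = 9/14

Work in coordinates with N = (0, 0), R = (1, 0), B = (0, 1), L = (4, 1).
1. S is the centroid of triangle BNL ⇒ S = (4/3, 2/3)
2. X lies on line LN with LX:XN = 3:4 ⇒ X = (16/7, 4/7)
3. P lies on line NL with NP:PL = 1:2 ⇒ P = (4/3, 1/3)
2·[XNR] = 4/7, 2·[PLS] = 8/9
[XNR]:[PLS] = 4/7:8/9 = 9/14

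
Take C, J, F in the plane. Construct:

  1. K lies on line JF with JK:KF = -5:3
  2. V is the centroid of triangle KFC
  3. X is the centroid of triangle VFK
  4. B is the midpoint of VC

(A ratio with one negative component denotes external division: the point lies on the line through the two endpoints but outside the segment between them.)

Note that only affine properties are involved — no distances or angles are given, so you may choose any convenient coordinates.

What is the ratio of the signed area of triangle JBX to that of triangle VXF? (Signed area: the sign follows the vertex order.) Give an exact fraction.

Work in coordinates with C = (0, 0), J = (1, 0), F = (0, 1).
1. K lies on line JF with JK:KF = -5:3 ⇒ K = (-3/2, 5/2)
2. V is the centroid of triangle KFC ⇒ V = (-1/2, 7/6)
3. X is the centroid of triangle VFK ⇒ X = (-2/3, 14/9)
4. B is the midpoint of VC ⇒ B = (-1/4, 7/12)
2·[JBX] = -35/36, 2·[VXF] = -1/6
[JBX]:[VXF] = -35/36:-1/6 = 35/6

[JBX]:[VXF] = 35/6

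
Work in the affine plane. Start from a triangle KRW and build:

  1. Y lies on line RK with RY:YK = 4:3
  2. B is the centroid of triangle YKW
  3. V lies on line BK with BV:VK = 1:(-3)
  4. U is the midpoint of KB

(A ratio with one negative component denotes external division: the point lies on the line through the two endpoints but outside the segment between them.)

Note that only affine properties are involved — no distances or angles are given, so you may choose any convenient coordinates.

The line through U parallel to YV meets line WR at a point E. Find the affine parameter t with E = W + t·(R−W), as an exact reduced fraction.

Choose coordinates K = (0, 0), R = (1, 0), W = (0, 1).
1. Y lies on line RK with RY:YK = 4:3 ⇒ Y = (3/7, 0)
2. B is the centroid of triangle YKW ⇒ B = (1/7, 1/3)
3. V lies on line BK with BV:VK = 1:(-3) ⇒ V = (3/14, 1/2)
4. U is the midpoint of KB ⇒ U = (1/14, 1/6)
through U parallel to YV: direction (-3/14, 1/2); meets WR at E = (-1/2, 3/2)
E = W + t·(R−W) with t = -1/2

t = -1/2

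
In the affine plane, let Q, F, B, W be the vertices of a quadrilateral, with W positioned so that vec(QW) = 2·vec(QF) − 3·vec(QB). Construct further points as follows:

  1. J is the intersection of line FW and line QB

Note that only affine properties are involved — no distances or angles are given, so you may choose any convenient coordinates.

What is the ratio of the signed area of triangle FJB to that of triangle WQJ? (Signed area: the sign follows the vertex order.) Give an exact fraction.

[FJB]:[WQJ] = -1/3

Work in coordinates with Q = (0, 0), F = (1, 0), B = (0, 1), W = (2, -3).
1. J is the intersection of line FW and line QB ⇒ J = (0, 3)
2·[FJB] = 2, 2·[WQJ] = -6
[FJB]:[WQJ] = 2:-6 = -1/3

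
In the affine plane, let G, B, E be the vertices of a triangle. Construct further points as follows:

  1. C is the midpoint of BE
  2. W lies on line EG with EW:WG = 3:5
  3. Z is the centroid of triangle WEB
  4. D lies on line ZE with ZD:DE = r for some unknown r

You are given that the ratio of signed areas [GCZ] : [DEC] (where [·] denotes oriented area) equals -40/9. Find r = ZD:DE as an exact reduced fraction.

r = 5/3

Choose coordinates G = (0, 0), B = (1, 0), E = (0, 1).
1. C is the midpoint of BE ⇒ C = (1/2, 1/2)
2. W lies on line EG with EW:WG = 3:5 ⇒ W = (0, 5/8)
3. Z is the centroid of triangle WEB ⇒ Z = (1/3, 13/24)
4. With ZD:DE = r, write λ = r/(r+1) so D = Z + λ·(E−Z); D is affine-linear in λ
Every point depending on D is an affine combination of D and λ-independent points, so each such coordinate is linear in λ; the λ² term in each signed area is a multiple of (E−Z)×(E−Z) = 0, so 2·[GCZ] and 2·[DEC] are each linear in λ. Evaluating at λ=0 and λ=1:
  2·[GCZ] = 5/48,   2·[DEC] = 1/16·λ − 1/16
So [GCZ]:[DEC] = (5/48) / (1/16·λ − 1/16). Setting this equal to -40/9:
  5/48 = -40/9·(1/16·λ − 1/16)  ⇒  λ = 5/8
Then r = λ/(1−λ) = (5/8)/(3/8) = 5/3. Check: with r = 5/3, D = (1/8, 53/64) and [GCZ]:[DEC] = -40/9 as required.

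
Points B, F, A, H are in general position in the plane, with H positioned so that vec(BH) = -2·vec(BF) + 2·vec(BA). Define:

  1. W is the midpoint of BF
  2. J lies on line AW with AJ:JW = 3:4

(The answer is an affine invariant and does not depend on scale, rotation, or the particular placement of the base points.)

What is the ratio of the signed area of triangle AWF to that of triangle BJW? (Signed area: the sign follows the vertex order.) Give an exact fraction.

Choose coordinates B = (0, 0), F = (1, 0), A = (0, 1), H = (-2, 2).
1. W is the midpoint of BF ⇒ W = (1/2, 0)
2. J lies on line AW with AJ:JW = 3:4 ⇒ J = (3/14, 4/7)
2·[AWF] = 1/2, 2·[BJW] = -2/7
[AWF]:[BJW] = 1/2:-2/7 = -7/4

[AWF]:[BJW] = -7/4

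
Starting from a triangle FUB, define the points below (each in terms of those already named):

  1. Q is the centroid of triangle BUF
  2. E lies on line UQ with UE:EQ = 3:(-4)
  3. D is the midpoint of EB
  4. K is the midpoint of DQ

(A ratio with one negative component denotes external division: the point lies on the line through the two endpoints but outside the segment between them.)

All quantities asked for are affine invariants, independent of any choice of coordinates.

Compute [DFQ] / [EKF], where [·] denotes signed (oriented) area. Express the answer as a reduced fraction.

Set F = (0, 0), U = (1, 0), B = (0, 1); any affine frame gives the same invariant.
1. Q is the centroid of triangle BUF ⇒ Q = (1/3, 1/3)
2. E lies on line UQ with UE:EQ = 3:(-4) ⇒ E = (3, -1)
3. D is the midpoint of EB ⇒ D = (3/2, 0)
4. K is the midpoint of DQ ⇒ K = (11/12, 1/6)
2·[DFQ] = -1/2, 2·[EKF] = 17/12
[DFQ]:[EKF] = -1/2:17/12 = -6/17

[DFQ]:[EKF] = -6/17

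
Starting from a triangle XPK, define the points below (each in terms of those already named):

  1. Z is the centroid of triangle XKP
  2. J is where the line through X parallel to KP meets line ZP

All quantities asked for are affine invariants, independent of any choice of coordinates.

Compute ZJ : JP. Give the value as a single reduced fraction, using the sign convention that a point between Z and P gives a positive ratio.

Assign X = (0, 0), P = (1, 0), K = (0, 1) — the answer is frame-independent, so this choice is without loss of generality.
1. Z is the centroid of triangle XKP ⇒ Z = (1/3, 1/3)
2. J is where the line through X parallel to KP meets line ZP ⇒ J = (-1, 1)
J = Z + t·(P−Z) with t = -2, so ZJ:JP = t:(1−t) = -2:3

ZJ:JP = -2/3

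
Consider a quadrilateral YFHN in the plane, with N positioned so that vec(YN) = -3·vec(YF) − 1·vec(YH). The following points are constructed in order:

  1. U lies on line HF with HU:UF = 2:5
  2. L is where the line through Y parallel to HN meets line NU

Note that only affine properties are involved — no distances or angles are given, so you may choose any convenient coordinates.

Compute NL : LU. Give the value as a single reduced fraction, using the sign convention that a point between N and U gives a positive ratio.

Choose coordinates Y = (0, 0), F = (1, 0), H = (0, 1), N = (-3, -1).
1. U lies on line HF with HU:UF = 2:5 ⇒ U = (2/7, 5/7)
2. L is where the line through Y parallel to HN meets line NU ⇒ L = (39/10, 13/5)
L = N + t·(U−N) with t = 21/10, so NL:LU = t:(1−t) = 21/10:-11/10

NL:LU = -21/11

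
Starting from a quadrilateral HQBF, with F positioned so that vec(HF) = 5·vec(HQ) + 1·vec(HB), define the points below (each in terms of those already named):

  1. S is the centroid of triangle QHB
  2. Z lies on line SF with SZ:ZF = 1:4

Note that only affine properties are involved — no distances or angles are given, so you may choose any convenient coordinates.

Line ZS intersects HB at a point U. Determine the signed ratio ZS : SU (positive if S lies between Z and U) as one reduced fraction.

Work in coordinates with H = (0, 0), Q = (1, 0), B = (0, 1), F = (5, 1).
1. S is the centroid of triangle QHB ⇒ S = (1/3, 1/3)
2. Z lies on line SF with SZ:ZF = 1:4 ⇒ Z = (19/15, 7/15)
line ZS meets HB at U = (0, 2/7)
S = Z + t·(U−Z) with t = 14/19, so ZS:SU = 14/19:5/19

ZS:SU = 14/5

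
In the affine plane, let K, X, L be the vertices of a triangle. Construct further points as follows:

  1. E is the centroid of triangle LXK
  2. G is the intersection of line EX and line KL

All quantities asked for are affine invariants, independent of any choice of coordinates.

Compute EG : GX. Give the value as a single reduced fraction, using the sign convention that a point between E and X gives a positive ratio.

EG:GX = -1/3

Assign K = (0, 0), X = (1, 0), L = (0, 1) — the answer is frame-independent, so this choice is without loss of generality.
1. E is the centroid of triangle LXK ⇒ E = (1/3, 1/3)
2. G is the intersection of line EX and line KL ⇒ G = (0, 1/2)
G = E + t·(X−E) with t = -1/2, so EG:GX = t:(1−t) = -1/2:3/2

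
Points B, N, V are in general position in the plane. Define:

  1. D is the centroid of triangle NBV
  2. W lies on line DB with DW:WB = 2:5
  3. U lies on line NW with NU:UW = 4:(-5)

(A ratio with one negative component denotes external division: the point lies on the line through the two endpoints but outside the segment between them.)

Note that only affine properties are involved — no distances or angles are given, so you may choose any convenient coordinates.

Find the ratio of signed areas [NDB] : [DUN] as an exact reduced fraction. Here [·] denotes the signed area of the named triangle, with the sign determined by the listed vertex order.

[NDB]:[DUN] = -7/8

Choose coordinates B = (0, 0), N = (1, 0), V = (0, 1).
1. D is the centroid of triangle NBV ⇒ D = (1/3, 1/3)
2. W lies on line DB with DW:WB = 2:5 ⇒ W = (5/21, 5/21)
3. U lies on line NW with NU:UW = 4:(-5) ⇒ U = (85/21, -20/21)
2·[NDB] = 1/3, 2·[DUN] = -8/21
[NDB]:[DUN] = 1/3:-8/21 = -7/8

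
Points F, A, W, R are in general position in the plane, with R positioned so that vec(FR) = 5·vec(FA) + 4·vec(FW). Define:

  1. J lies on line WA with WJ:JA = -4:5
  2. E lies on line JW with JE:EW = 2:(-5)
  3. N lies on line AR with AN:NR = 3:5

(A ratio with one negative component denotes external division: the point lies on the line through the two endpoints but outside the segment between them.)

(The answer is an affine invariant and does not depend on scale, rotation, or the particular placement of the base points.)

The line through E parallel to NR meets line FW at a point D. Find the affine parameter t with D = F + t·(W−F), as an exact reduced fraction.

Choose coordinates F = (0, 0), A = (1, 0), W = (0, 1), R = (5, 4).
1. J lies on line WA with WJ:JA = -4:5 ⇒ J = (-4, 5)
2. E lies on line JW with JE:EW = 2:(-5) ⇒ E = (-20/3, 23/3)
3. N lies on line AR with AN:NR = 3:5 ⇒ N = (5/2, 3/2)
through E parallel to NR: direction (5/2, 5/2); meets FW at D = (0, 43/3)
D = F + t·(W−F) with t = 43/3

t = 43/3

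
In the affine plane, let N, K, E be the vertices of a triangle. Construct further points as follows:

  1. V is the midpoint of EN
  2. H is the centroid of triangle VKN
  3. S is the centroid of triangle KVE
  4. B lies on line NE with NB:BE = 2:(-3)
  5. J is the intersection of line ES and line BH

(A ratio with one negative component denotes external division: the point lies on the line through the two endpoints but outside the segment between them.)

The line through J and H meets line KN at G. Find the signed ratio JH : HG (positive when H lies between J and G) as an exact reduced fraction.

JH:HG = 13/8

Choose coordinates N = (0, 0), K = (1, 0), E = (0, 1).
1. V is the midpoint of EN ⇒ V = (0, 1/2)
2. H is the centroid of triangle VKN ⇒ H = (1/3, 1/6)
3. S is the centroid of triangle KVE ⇒ S = (1/3, 1/2)
4. B lies on line NE with NB:BE = 2:(-3) ⇒ B = (0, -2)
5. J is the intersection of line ES and line BH ⇒ J = (3/8, 7/16)
line JH meets KN at G = (4/13, 0)
H = J + t·(G−J) with t = 13/21, so JH:HG = 13/21:8/21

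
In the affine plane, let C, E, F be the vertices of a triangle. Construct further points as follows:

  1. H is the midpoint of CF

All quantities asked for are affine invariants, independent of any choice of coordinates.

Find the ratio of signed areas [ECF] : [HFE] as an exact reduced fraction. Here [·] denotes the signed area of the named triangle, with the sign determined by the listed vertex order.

Work in coordinates with C = (0, 0), E = (1, 0), F = (0, 1).
1. H is the midpoint of CF ⇒ H = (0, 1/2)
2·[ECF] = -1, 2·[HFE] = -1/2
[ECF]:[HFE] = -1:-1/2 = 2

[ECF]:[HFE] = 2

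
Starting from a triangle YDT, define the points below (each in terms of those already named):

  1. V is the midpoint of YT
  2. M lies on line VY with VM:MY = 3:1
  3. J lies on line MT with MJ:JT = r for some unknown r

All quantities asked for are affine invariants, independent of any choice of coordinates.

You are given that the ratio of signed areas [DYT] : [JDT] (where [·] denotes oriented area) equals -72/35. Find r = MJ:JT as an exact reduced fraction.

r = 4/5

Assign Y = (0, 0), D = (1, 0), T = (0, 1) — the answer is frame-independent, so this choice is without loss of generality.
1. V is the midpoint of YT ⇒ V = (0, 1/2)
2. M lies on line VY with VM:MY = 3:1 ⇒ M = (0, 1/8)
3. With MJ:JT = r, write λ = r/(r+1) so J = M + λ·(T−M); J is affine-linear in λ
Every point depending on J is an affine combination of J and λ-independent points, so each such coordinate is linear in λ; the λ² term in each signed area is a multiple of (T−M)×(T−M) = 0, so 2·[DYT] and 2·[JDT] are each linear in λ. Evaluating at λ=0 and λ=1:
  2·[DYT] = -1,   2·[JDT] = -7/8·λ + 7/8
So [DYT]:[JDT] = (-1) / (-7/8·λ + 7/8). Setting this equal to -72/35:
  -1 = -72/35·(-7/8·λ + 7/8)  ⇒  λ = 4/9
Then r = λ/(1−λ) = (4/9)/(5/9) = 4/5. Check: with r = 4/5, J = (0, 37/72) and [DYT]:[JDT] = -72/35 as required.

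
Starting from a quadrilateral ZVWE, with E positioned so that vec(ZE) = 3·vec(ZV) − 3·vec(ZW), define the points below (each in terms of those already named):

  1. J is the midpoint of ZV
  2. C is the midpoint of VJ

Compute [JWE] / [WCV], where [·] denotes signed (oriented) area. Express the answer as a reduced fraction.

[JWE]:[WCV] = -4

Choose coordinates Z = (0, 0), V = (1, 0), W = (0, 1), E = (3, -3).
1. J is the midpoint of ZV ⇒ J = (1/2, 0)
2. C is the midpoint of VJ ⇒ C = (3/4, 0)
2·[JWE] = -1, 2·[WCV] = 1/4
[JWE]:[WCV] = -1:1/4 = -4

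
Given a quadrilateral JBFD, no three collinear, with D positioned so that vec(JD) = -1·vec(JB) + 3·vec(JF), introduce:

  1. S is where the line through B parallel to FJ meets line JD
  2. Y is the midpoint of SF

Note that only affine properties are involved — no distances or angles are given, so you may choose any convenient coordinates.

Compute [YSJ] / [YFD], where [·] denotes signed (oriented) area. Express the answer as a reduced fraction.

Choose coordinates J = (0, 0), B = (1, 0), F = (0, 1), D = (-1, 3).
1. S is where the line through B parallel to FJ meets line JD ⇒ S = (1, -3)
2. Y is the midpoint of SF ⇒ Y = (1/2, -1)
2·[YSJ] = -1/2, 2·[YFD] = 1
[YSJ]:[YFD] = -1/2:1 = -1/2

[YSJ]:[YFD] = -1/2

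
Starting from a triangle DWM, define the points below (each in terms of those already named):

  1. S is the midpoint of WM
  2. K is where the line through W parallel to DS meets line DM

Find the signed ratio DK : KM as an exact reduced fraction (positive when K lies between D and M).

DK:KM = -1/2

Assign D = (0, 0), W = (1, 0), M = (0, 1) — the answer is frame-independent, so this choice is without loss of generality.
1. S is the midpoint of WM ⇒ S = (1/2, 1/2)
2. K is where the line through W parallel to DS meets line DM ⇒ K = (0, -1)
K = D + t·(M−D) with t = -1, so DK:KM = t:(1−t) = -1:2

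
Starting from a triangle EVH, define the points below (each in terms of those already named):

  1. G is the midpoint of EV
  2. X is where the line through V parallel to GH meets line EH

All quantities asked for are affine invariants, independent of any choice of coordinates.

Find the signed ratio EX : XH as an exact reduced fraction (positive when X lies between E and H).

EX:XH = -2

Choose coordinates E = (0, 0), V = (1, 0), H = (0, 1).
1. G is the midpoint of EV ⇒ G = (1/2, 0)
2. X is where the line through V parallel to GH meets line EH ⇒ X = (0, 2)
X = E + t·(H−E) with t = 2, so EX:XH = t:(1−t) = 2:-1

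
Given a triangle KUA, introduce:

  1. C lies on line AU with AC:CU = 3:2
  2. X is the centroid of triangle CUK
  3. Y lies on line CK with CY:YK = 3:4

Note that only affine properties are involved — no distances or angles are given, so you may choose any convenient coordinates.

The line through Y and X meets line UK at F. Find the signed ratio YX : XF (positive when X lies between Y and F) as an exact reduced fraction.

YX:XF = 5/7

Choose coordinates K = (0, 0), U = (1, 0), A = (0, 1).
1. C lies on line AU with AC:CU = 3:2 ⇒ C = (3/5, 2/5)
2. X is the centroid of triangle CUK ⇒ X = (8/15, 2/15)
3. Y lies on line CK with CY:YK = 3:4 ⇒ Y = (12/35, 8/35)
line YX meets UK at F = (4/5, 0)
X = Y + t·(F−Y) with t = 5/12, so YX:XF = 5/12:7/12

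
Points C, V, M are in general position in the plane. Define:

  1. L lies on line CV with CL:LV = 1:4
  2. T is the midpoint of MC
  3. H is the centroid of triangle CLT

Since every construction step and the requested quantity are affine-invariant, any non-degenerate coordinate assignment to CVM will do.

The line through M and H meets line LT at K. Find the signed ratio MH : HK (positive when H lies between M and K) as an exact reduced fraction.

MH:HK = -4

Assign C = (0, 0), V = (1, 0), M = (0, 1) — the answer is frame-independent, so this choice is without loss of generality.
1. L lies on line CV with CL:LV = 1:4 ⇒ L = (1/5, 0)
2. T is the midpoint of MC ⇒ T = (0, 1/2)
3. H is the centroid of triangle CLT ⇒ H = (1/15, 1/6)
line MH meets LT at K = (1/20, 3/8)
H = M + t·(K−M) with t = 4/3, so MH:HK = 4/3:-1/3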